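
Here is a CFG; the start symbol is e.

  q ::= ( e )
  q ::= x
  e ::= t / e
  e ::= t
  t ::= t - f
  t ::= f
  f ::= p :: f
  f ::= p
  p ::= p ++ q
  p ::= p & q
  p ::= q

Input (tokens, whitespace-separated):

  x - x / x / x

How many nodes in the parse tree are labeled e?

[e [t [t [f [p [q x]]]] - [f [p [q x]]]] / [e [t [f [p [q x]]]] / [e [t [f [p [q x]]]]]]]

3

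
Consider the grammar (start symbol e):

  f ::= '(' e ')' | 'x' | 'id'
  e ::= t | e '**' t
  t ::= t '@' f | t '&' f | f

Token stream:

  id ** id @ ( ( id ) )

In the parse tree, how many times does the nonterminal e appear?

[e [e [t [f id]]] ** [t [t [f id]] @ [f ( [e [t [f ( [e [t [f id]]] )]]] )]]]

4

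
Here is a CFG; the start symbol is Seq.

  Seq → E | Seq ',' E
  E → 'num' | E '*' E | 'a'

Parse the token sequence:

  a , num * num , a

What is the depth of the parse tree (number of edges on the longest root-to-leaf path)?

4

[Seq [Seq [Seq [E a]] , [E [E num] * [E num]]] , [E a]]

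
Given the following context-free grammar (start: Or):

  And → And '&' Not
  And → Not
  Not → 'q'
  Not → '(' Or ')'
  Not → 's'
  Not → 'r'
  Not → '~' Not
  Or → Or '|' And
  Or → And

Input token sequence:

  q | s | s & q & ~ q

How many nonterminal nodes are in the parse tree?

14

[Or [Or [Or [And [Not q]]] | [And [Not s]]] | [And [And [And [Not s]] & [Not q]] & [Not ~ [Not q]]]]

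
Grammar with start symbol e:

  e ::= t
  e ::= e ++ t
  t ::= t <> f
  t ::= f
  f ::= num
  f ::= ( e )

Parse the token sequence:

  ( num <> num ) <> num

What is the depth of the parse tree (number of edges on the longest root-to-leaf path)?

8

[e [t [t [f ( [e [t [t [f num]] <> [f num]]] )]] <> [f num]]]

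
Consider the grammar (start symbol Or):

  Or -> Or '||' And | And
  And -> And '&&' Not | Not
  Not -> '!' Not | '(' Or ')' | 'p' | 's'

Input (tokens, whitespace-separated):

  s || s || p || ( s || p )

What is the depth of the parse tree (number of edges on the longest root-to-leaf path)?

7

[Or [Or [Or [Or [And [Not s]]] || [And [Not s]]] || [And [Not p]]] || [And [Not ( [Or [Or [And [Not s]]] || [And [Not p]]] )]]]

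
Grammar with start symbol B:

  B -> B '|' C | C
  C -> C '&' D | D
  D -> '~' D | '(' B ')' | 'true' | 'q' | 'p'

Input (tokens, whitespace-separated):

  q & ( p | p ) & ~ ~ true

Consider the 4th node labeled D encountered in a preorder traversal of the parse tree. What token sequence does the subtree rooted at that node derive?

[B [C [C [C [D q]] & [D ( [B [B [C [D p]]] | [C [D p]]] )]] & [D ~ [D ~ [D true]]]]]

p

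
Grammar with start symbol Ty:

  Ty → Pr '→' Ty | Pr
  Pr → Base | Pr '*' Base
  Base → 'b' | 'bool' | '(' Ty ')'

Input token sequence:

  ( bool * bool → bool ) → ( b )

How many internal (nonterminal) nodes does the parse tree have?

17

[Ty [Pr [Base ( [Ty [Pr [Pr [Base bool]] * [Base bool]] → [Ty [Pr [Base bool]]]] )]] → [Ty [Pr [Base ( [Ty [Pr [Base b]]] )]]]]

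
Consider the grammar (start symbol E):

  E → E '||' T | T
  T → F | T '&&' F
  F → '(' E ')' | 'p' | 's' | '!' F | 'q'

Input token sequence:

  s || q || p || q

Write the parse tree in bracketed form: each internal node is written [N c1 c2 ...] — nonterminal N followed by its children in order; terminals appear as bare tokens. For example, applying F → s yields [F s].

E
E || T
E || T || T
E || T || T || T
T || T || T || T
F || T || T || T
s || T || T || T
s || F || T || T
s || q || T || T
s || q || F || T
s || q || p || T
s || q || p || F
s || q || p || q

[E [E [E [E [T [F s]]] || [T [F q]]] || [T [F p]]] || [T [F q]]]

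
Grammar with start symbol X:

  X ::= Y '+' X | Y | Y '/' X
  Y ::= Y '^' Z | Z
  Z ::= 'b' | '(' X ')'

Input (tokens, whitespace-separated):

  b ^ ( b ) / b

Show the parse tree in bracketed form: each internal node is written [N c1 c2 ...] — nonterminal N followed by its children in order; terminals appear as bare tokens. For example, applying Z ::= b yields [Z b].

[X [Y [Y [Z b]] ^ [Z ( [X [Y [Z b]]] )]] / [X [Y [Z b]]]]

X
Y / X
Y ^ Z / X
Z ^ Z / X
b ^ Z / X
b ^ ( X ) / X
b ^ ( Y ) / X
b ^ ( Z ) / X
b ^ ( b ) / X
b ^ ( b ) / Y
b ^ ( b ) / Z
b ^ ( b ) / b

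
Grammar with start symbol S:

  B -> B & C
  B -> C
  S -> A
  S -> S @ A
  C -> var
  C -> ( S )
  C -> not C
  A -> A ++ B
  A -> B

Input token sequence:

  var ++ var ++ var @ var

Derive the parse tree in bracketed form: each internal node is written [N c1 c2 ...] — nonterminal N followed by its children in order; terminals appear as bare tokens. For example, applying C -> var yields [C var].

S
S @ A
A @ A
A ++ B @ A
A ++ B ++ B @ A
B ++ B ++ B @ A
C ++ B ++ B @ A
var ++ B ++ B @ A
var ++ C ++ B @ A
var ++ var ++ B @ A
var ++ var ++ C @ A
var ++ var ++ var @ A
var ++ var ++ var @ B
var ++ var ++ var @ C
var ++ var ++ var @ var

[S [S [A [A [A [B [C var]]] ++ [B [C var]]] ++ [B [C var]]]] @ [A [B [C var]]]]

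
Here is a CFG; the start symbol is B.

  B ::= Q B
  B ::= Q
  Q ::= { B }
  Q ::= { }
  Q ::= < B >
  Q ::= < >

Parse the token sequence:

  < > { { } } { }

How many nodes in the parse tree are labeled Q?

[B [Q < >] [B [Q { [B [Q { }]] }] [B [Q { }]]]]

4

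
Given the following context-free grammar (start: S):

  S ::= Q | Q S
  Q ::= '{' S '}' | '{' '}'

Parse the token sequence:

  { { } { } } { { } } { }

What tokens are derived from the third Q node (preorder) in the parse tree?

{ }

[S [Q { [S [Q { }] [S [Q { }]]] }] [S [Q { [S [Q { }]] }] [S [Q { }]]]]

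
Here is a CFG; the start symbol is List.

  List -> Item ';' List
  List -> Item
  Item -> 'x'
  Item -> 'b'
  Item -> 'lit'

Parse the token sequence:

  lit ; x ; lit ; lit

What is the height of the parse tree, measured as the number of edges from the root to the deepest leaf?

5

[List [Item lit] ; [List [Item x] ; [List [Item lit] ; [List [Item lit]]]]]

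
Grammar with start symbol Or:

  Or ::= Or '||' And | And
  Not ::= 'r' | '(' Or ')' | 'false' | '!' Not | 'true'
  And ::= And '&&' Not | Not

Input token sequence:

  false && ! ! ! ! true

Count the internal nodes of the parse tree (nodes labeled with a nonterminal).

9

[Or [And [And [Not false]] && [Not ! [Not ! [Not ! [Not ! [Not true]]]]]]]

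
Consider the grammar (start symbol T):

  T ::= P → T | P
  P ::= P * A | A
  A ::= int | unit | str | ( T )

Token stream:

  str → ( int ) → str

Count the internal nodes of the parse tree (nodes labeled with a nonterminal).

12

[T [P [A str]] → [T [P [A ( [T [P [A int]]] )]] → [T [P [A str]]]]]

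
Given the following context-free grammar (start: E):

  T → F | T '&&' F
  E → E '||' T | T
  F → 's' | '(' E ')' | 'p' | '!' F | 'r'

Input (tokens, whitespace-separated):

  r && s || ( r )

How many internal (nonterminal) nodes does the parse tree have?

11

[E [E [T [T [F r]] && [F s]]] || [T [F ( [E [T [F r]]] )]]]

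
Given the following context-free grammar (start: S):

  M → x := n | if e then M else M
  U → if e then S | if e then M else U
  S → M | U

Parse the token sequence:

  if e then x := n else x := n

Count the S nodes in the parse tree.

1

[S [M if e then [M x := n] else [M x := n]]]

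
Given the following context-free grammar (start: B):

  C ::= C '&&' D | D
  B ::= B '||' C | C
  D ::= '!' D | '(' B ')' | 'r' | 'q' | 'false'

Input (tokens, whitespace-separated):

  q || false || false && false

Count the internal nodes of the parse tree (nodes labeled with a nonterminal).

[B [B [B [C [D q]]] || [C [D false]]] || [C [C [D false]] && [D false]]]

11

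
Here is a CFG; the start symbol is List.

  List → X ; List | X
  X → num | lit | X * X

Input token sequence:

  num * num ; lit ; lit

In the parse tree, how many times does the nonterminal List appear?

3

[List [X [X num] * [X num]] ; [List [X lit] ; [List [X lit]]]]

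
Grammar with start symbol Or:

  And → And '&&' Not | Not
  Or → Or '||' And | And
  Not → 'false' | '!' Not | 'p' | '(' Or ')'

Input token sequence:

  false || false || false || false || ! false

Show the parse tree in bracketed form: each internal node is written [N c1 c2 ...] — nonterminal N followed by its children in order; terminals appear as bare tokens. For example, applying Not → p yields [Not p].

Or
Or || And
Or || And || And
Or || And || And || And
Or || And || And || And || And
And || And || And || And || And
Not || And || And || And || And
false || And || And || And || And
false || Not || And || And || And
false || false || And || And || And
false || false || Not || And || And
false || false || false || And || And
false || false || false || Not || And
false || false || false || false || And
false || false || false || false || Not
false || false || false || false || ! Not
false || false || false || false || ! false

[Or [Or [Or [Or [Or [And [Not false]]] || [And [Not false]]] || [And [Not false]]] || [And [Not false]]] || [And [Not ! [Not false]]]]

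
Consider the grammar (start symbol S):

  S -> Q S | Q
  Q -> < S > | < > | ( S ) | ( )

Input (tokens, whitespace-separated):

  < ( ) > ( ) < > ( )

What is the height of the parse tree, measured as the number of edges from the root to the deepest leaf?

5

[S [Q < [S [Q ( )]] >] [S [Q ( )] [S [Q < >] [S [Q ( )]]]]]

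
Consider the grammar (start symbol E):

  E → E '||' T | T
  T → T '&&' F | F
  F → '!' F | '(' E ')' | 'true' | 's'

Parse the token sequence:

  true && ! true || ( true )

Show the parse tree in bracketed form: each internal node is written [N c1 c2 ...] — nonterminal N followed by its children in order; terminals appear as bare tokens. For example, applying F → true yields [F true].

[E [E [T [T [F true]] && [F ! [F true]]]] || [T [F ( [E [T [F true]]] )]]]

E
E || T
T || T
T && F || T
F && F || T
true && F || T
true && ! F || T
true && ! true || T
true && ! true || F
true && ! true || ( E )
true && ! true || ( T )
true && ! true || ( F )
true && ! true || ( true )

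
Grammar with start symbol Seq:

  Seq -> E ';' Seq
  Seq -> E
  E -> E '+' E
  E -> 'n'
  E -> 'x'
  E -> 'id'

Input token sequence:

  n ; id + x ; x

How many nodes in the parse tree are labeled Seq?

[Seq [E n] ; [Seq [E [E id] + [E x]] ; [Seq [E x]]]]

3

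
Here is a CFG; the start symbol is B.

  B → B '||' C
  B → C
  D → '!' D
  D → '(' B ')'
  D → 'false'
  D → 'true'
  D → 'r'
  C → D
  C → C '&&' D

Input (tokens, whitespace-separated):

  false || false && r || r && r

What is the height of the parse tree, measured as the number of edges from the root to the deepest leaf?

[B [B [B [C [D false]]] || [C [C [D false]] && [D r]]] || [C [C [D r]] && [D r]]]

5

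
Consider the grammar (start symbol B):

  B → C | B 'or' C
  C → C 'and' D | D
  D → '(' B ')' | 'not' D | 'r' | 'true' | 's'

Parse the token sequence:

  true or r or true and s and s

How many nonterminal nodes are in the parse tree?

[B [B [B [C [D true]]] or [C [D r]]] or [C [C [C [D true]] and [D s]] and [D s]]]

13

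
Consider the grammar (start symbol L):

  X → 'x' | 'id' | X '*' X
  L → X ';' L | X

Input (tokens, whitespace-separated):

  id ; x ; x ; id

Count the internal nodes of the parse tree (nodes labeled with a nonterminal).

8

[L [X id] ; [L [X x] ; [L [X x] ; [L [X id]]]]]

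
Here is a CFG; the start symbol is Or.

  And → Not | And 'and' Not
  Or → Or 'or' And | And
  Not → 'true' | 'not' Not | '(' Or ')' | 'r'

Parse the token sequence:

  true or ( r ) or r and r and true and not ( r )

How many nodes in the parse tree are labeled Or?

5

[Or [Or [Or [And [Not true]]] or [And [Not ( [Or [And [Not r]]] )]]] or [And [And [And [And [Not r]] and [Not r]] and [Not true]] and [Not not [Not ( [Or [And [Not r]]] )]]]]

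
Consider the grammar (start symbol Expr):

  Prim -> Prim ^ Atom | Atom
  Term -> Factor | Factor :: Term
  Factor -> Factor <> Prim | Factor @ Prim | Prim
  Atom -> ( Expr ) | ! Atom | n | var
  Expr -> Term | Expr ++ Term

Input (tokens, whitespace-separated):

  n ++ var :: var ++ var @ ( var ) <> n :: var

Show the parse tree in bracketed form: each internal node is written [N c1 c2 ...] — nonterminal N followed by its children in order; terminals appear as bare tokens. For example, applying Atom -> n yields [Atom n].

[Expr [Expr [Expr [Term [Factor [Prim [Atom n]]]]] ++ [Term [Factor [Prim [Atom var]]] :: [Term [Factor [Prim [Atom var]]]]]] ++ [Term [Factor [Factor [Factor [Prim [Atom var]]] @ [Prim [Atom ( [Expr [Term [Factor [Prim [Atom var]]]]] )]]] <> [Prim [Atom n]]] :: [Term [Factor [Prim [Atom var]]]]]]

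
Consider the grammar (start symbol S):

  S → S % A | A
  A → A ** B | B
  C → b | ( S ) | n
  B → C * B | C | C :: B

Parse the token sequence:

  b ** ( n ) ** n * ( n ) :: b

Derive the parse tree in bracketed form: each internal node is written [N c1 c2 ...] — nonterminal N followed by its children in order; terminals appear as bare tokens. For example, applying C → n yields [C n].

S
A
A ** B
A ** B ** B
B ** B ** B
C ** B ** B
b ** B ** B
b ** C ** B
b ** ( S ) ** B
b ** ( A ) ** B
b ** ( B ) ** B
b ** ( C ) ** B
b ** ( n ) ** B
b ** ( n ) ** C * B
b ** ( n ) ** n * B
b ** ( n ) ** n * C :: B
b ** ( n ) ** n * ( S ) :: B
b ** ( n ) ** n * ( A ) :: B
b ** ( n ) ** n * ( B ) :: B
b ** ( n ) ** n * ( C ) :: B
b ** ( n ) ** n * ( n ) :: B
b ** ( n ) ** n * ( n ) :: C
b ** ( n ) ** n * ( n ) :: b

[S [A [A [A [B [C b]]] ** [B [C ( [S [A [B [C n]]]] )]]] ** [B [C n] * [B [C ( [S [A [B [C n]]]] )] :: [B [C b]]]]]]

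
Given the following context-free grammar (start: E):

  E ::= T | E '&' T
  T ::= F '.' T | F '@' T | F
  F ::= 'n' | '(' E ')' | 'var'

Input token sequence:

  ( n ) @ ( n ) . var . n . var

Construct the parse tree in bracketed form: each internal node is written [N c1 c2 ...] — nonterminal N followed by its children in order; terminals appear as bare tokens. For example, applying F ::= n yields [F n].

[E [T [F ( [E [T [F n]]] )] @ [T [F ( [E [T [F n]]] )] . [T [F var] . [T [F n] . [T [F var]]]]]]]

E
T
F @ T
( E ) @ T
( T ) @ T
( F ) @ T
( n ) @ T
( n ) @ F . T
( n ) @ ( E ) . T
( n ) @ ( T ) . T
( n ) @ ( F ) . T
( n ) @ ( n ) . T
( n ) @ ( n ) . F . T
( n ) @ ( n ) . var . T
( n ) @ ( n ) . var . F . T
( n ) @ ( n ) . var . n . T
( n ) @ ( n ) . var . n . F
( n ) @ ( n ) . var . n . var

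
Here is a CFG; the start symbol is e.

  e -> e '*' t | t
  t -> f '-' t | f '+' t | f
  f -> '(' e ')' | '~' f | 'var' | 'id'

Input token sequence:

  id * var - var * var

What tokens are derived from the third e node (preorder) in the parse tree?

[e [e [e [t [f id]]] * [t [f var] - [t [f var]]]] * [t [f var]]]

id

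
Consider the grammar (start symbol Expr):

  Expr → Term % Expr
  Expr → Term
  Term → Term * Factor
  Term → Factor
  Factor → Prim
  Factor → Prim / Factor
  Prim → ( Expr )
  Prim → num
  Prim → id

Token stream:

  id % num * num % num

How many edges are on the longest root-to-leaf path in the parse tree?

6

[Expr [Term [Factor [Prim id]]] % [Expr [Term [Term [Factor [Prim num]]] * [Factor [Prim num]]] % [Expr [Term [Factor [Prim num]]]]]]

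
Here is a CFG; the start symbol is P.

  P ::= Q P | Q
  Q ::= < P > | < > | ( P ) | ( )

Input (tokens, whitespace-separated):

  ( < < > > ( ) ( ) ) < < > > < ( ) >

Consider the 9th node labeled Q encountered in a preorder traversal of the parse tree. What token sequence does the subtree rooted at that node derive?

[P [Q ( [P [Q < [P [Q < >]] >] [P [Q ( )] [P [Q ( )]]]] )] [P [Q < [P [Q < >]] >] [P [Q < [P [Q ( )]] >]]]]

( )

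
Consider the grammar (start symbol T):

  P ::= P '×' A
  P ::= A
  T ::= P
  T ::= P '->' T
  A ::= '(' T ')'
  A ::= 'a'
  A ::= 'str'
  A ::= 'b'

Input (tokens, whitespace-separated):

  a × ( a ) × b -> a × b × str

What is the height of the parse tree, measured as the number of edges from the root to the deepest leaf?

[T [P [P [P [A a]] × [A ( [T [P [A a]]] )]] × [A b]] -> [T [P [P [P [A a]] × [A b]] × [A str]]]]

7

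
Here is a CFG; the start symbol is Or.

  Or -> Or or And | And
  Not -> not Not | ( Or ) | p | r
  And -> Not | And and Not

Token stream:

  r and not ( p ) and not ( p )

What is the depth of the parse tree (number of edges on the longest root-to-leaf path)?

[Or [And [And [And [Not r]] and [Not not [Not ( [Or [And [Not p]]] )]]] and [Not not [Not ( [Or [And [Not p]]] )]]]]

8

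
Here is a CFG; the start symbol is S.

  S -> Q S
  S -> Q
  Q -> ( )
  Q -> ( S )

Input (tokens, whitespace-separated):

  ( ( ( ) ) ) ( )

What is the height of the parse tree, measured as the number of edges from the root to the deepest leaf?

6

[S [Q ( [S [Q ( [S [Q ( )]] )]] )] [S [Q ( )]]]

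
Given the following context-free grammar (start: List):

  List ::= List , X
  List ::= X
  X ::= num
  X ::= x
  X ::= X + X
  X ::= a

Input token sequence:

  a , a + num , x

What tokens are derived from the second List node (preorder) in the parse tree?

[List [List [List [X a]] , [X [X a] + [X num]]] , [X x]]

a , a + num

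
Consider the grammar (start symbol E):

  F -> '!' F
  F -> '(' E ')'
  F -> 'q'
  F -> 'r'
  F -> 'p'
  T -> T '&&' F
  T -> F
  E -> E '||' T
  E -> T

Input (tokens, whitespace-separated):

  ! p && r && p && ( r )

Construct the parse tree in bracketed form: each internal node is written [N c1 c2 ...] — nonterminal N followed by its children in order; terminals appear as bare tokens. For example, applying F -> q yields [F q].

E
T
T && F
T && F && F
T && F && F && F
F && F && F && F
! F && F && F && F
! p && F && F && F
! p && r && F && F
! p && r && p && F
! p && r && p && ( E )
! p && r && p && ( T )
! p && r && p && ( F )
! p && r && p && ( r )

[E [T [T [T [T [F ! [F p]]] && [F r]] && [F p]] && [F ( [E [T [F r]]] )]]]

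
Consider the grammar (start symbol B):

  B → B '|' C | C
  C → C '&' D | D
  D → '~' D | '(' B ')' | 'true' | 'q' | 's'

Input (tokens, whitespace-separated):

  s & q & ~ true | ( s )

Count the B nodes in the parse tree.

3

[B [B [C [C [C [D s]] & [D q]] & [D ~ [D true]]]] | [C [D ( [B [C [D s]]] )]]]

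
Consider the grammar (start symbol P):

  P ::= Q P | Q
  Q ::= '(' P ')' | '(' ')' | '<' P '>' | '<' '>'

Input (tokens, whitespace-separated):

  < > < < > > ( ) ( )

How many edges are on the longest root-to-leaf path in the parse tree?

5

[P [Q < >] [P [Q < [P [Q < >]] >] [P [Q ( )] [P [Q ( )]]]]]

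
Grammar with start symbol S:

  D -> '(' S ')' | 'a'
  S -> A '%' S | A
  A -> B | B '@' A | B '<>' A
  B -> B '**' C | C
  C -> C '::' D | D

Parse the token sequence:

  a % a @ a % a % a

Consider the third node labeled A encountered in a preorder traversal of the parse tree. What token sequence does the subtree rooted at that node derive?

[S [A [B [C [D a]]]] % [S [A [B [C [D a]]] @ [A [B [C [D a]]]]] % [S [A [B [C [D a]]]] % [S [A [B [C [D a]]]]]]]]

a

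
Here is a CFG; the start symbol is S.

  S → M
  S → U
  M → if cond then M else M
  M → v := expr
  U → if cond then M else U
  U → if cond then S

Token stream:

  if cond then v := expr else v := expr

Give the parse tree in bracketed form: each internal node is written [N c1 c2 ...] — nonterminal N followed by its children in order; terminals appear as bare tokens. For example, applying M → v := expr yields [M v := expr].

S
M
if cond then M else M
if cond then v := expr else M
if cond then v := expr else v := expr

[S [M if cond then [M v := expr] else [M v := expr]]]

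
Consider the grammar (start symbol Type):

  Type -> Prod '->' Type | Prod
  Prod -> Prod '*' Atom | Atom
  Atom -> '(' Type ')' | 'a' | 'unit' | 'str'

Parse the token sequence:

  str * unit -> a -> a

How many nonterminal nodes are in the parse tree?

[Type [Prod [Prod [Atom str]] * [Atom unit]] -> [Type [Prod [Atom a]] -> [Type [Prod [Atom a]]]]]

11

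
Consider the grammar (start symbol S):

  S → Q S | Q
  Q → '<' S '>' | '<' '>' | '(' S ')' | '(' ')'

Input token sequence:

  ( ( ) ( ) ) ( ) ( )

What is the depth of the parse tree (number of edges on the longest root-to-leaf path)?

[S [Q ( [S [Q ( )] [S [Q ( )]]] )] [S [Q ( )] [S [Q ( )]]]]

5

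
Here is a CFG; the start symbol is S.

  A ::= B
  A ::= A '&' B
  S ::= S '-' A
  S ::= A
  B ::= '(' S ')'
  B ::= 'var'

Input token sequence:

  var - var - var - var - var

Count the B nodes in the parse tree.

[S [S [S [S [S [A [B var]]] - [A [B var]]] - [A [B var]]] - [A [B var]]] - [A [B var]]]

5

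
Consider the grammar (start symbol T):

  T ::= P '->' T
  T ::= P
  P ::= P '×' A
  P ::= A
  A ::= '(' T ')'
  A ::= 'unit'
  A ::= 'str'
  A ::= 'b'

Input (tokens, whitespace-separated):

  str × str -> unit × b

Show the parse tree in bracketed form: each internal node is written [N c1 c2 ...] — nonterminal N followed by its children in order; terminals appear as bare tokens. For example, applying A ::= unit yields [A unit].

[T [P [P [A str]] × [A str]] -> [T [P [P [A unit]] × [A b]]]]

T
P -> T
P × A -> T
A × A -> T
str × A -> T
str × str -> T
str × str -> P
str × str -> P × A
str × str -> A × A
str × str -> unit × A
str × str -> unit × b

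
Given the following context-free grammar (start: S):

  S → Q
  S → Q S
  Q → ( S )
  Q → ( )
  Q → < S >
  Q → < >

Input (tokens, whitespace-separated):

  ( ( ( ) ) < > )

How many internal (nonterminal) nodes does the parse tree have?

8

[S [Q ( [S [Q ( [S [Q ( )]] )] [S [Q < >]]] )]]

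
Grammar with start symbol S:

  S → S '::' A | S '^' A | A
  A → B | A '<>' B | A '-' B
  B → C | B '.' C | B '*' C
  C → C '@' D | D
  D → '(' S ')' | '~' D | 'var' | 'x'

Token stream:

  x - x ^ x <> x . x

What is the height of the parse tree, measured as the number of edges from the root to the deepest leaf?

[S [S [A [A [B [C [D x]]]] - [B [C [D x]]]]] ^ [A [A [B [C [D x]]]] <> [B [B [C [D x]]] . [C [D x]]]]]

7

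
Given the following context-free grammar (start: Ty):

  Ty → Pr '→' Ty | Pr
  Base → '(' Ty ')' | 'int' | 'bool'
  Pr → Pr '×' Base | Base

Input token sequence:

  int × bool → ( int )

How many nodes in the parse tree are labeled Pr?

[Ty [Pr [Pr [Base int]] × [Base bool]] → [Ty [Pr [Base ( [Ty [Pr [Base int]]] )]]]]

4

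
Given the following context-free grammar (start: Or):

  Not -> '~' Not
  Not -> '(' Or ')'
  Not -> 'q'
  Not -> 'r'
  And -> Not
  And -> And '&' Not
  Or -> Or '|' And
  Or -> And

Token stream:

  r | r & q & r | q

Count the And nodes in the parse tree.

5

[Or [Or [Or [And [Not r]]] | [And [And [And [Not r]] & [Not q]] & [Not r]]] | [And [Not q]]]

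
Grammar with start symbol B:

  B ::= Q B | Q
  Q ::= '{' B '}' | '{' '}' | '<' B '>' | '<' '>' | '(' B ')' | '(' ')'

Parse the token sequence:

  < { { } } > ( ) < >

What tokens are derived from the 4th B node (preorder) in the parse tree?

[B [Q < [B [Q { [B [Q { }]] }]] >] [B [Q ( )] [B [Q < >]]]]

( ) < >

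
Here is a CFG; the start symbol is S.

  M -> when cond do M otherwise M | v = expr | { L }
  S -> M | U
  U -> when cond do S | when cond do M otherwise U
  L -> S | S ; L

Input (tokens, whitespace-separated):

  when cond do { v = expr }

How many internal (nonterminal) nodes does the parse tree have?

[S [U when cond do [S [M { [L [S [M v = expr]]] }]]]]

7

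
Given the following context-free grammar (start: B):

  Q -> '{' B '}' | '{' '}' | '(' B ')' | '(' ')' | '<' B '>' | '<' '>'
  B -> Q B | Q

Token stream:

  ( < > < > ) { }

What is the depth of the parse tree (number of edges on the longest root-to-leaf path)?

5

[B [Q ( [B [Q < >] [B [Q < >]]] )] [B [Q { }]]]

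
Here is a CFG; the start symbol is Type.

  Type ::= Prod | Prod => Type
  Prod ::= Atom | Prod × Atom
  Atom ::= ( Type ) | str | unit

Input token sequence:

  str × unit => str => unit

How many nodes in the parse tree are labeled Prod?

4

[Type [Prod [Prod [Atom str]] × [Atom unit]] => [Type [Prod [Atom str]] => [Type [Prod [Atom unit]]]]]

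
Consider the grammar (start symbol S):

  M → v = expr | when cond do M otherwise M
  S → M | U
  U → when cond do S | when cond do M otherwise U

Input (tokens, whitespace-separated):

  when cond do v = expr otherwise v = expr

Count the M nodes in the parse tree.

[S [M when cond do [M v = expr] otherwise [M v = expr]]]

3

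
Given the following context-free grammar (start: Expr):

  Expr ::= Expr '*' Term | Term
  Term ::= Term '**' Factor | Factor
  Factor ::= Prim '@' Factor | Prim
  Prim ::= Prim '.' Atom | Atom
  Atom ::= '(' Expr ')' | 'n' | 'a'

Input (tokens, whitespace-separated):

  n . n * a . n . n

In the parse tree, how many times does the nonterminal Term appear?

[Expr [Expr [Term [Factor [Prim [Prim [Atom n]] . [Atom n]]]]] * [Term [Factor [Prim [Prim [Prim [Atom a]] . [Atom n]] . [Atom n]]]]]

2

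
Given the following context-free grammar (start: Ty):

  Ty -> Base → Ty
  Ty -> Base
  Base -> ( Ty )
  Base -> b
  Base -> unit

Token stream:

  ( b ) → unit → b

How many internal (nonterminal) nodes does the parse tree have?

[Ty [Base ( [Ty [Base b]] )] → [Ty [Base unit] → [Ty [Base b]]]]

8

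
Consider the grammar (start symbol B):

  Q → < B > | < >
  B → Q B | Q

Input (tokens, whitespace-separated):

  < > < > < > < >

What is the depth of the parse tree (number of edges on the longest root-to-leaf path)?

[B [Q < >] [B [Q < >] [B [Q < >] [B [Q < >]]]]]

5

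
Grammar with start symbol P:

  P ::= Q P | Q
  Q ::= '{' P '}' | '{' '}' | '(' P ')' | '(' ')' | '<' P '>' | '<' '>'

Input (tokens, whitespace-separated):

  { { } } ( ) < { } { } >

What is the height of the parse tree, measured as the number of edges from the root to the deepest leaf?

7

[P [Q { [P [Q { }]] }] [P [Q ( )] [P [Q < [P [Q { }] [P [Q { }]]] >]]]]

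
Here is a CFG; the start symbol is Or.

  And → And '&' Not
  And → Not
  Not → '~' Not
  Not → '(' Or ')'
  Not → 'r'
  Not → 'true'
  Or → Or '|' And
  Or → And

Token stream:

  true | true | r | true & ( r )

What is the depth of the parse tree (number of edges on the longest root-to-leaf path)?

6

[Or [Or [Or [Or [And [Not true]]] | [And [Not true]]] | [And [Not r]]] | [And [And [Not true]] & [Not ( [Or [And [Not r]]] )]]]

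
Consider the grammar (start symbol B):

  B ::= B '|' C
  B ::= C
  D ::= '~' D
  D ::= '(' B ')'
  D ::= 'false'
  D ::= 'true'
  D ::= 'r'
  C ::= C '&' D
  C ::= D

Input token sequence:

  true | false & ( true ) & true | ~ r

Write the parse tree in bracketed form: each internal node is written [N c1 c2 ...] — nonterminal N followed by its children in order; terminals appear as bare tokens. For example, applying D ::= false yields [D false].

B
B | C
B | C | C
C | C | C
D | C | C
true | C | C
true | C & D | C
true | C & D & D | C
true | D & D & D | C
true | false & D & D | C
true | false & ( B ) & D | C
true | false & ( C ) & D | C
true | false & ( D ) & D | C
true | false & ( true ) & D | C
true | false & ( true ) & true | C
true | false & ( true ) & true | D
true | false & ( true ) & true | ~ D
true | false & ( true ) & true | ~ r

[B [B [B [C [D true]]] | [C [C [C [D false]] & [D ( [B [C [D true]]] )]] & [D true]]] | [C [D ~ [D r]]]]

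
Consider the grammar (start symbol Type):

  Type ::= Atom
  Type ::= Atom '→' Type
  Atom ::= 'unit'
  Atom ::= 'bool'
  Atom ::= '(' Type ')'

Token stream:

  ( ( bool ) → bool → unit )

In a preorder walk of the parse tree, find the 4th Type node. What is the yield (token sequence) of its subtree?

bool → unit

[Type [Atom ( [Type [Atom ( [Type [Atom bool]] )] → [Type [Atom bool] → [Type [Atom unit]]]] )]]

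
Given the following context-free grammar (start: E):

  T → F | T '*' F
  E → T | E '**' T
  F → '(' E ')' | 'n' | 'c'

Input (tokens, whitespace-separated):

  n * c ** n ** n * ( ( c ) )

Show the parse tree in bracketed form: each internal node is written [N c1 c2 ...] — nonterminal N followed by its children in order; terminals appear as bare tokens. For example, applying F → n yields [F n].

[E [E [E [T [T [F n]] * [F c]]] ** [T [F n]]] ** [T [T [F n]] * [F ( [E [T [F ( [E [T [F c]]] )]]] )]]]

E
E ** T
E ** T ** T
T ** T ** T
T * F ** T ** T
F * F ** T ** T
n * F ** T ** T
n * c ** T ** T
n * c ** F ** T
n * c ** n ** T
n * c ** n ** T * F
n * c ** n ** F * F
n * c ** n ** n * F
n * c ** n ** n * ( E )
n * c ** n ** n * ( T )
n * c ** n ** n * ( F )
n * c ** n ** n * ( ( E ) )
n * c ** n ** n * ( ( T ) )
n * c ** n ** n * ( ( F ) )
n * c ** n ** n * ( ( c ) )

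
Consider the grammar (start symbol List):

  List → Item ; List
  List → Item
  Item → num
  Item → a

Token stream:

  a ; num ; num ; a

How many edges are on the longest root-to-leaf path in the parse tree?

5

[List [Item a] ; [List [Item num] ; [List [Item num] ; [List [Item a]]]]]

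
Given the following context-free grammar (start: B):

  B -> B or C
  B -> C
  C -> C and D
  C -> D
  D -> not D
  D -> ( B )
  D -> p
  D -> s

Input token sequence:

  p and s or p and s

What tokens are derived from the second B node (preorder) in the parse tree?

[B [B [C [C [D p]] and [D s]]] or [C [C [D p]] and [D s]]]

p and s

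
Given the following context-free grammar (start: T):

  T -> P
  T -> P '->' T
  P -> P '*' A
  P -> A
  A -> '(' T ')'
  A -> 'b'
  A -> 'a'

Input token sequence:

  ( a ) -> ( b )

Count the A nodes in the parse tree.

[T [P [A ( [T [P [A a]]] )]] -> [T [P [A ( [T [P [A b]]] )]]]]

4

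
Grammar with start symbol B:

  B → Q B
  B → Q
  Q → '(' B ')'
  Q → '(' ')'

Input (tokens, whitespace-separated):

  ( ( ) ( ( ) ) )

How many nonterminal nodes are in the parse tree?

8

[B [Q ( [B [Q ( )] [B [Q ( [B [Q ( )]] )]]] )]]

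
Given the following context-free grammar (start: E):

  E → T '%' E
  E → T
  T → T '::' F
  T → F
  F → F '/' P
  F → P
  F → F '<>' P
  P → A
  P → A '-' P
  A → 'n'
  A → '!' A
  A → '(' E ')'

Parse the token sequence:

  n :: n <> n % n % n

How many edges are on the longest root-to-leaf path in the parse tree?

[E [T [T [F [P [A n]]]] :: [F [F [P [A n]]] <> [P [A n]]]] % [E [T [F [P [A n]]]] % [E [T [F [P [A n]]]]]]]

7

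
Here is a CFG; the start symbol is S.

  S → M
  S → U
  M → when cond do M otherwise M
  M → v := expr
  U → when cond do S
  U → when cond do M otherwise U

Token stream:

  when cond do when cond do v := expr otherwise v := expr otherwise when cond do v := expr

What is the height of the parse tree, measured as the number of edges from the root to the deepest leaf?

[S [U when cond do [M when cond do [M v := expr] otherwise [M v := expr]] otherwise [U when cond do [S [M v := expr]]]]]

5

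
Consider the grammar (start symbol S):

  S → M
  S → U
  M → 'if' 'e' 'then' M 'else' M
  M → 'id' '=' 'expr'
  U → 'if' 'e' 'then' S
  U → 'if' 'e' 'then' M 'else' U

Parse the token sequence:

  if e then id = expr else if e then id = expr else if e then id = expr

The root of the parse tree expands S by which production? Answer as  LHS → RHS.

S → U

[S [U if e then [M id = expr] else [U if e then [M id = expr] else [U if e then [S [M id = expr]]]]]]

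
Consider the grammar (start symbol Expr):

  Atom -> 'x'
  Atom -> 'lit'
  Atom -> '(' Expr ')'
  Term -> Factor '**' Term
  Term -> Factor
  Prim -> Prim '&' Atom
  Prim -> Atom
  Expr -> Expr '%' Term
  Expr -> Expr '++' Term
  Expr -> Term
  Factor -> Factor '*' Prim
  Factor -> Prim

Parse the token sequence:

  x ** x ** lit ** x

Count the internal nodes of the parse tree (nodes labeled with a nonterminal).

17

[Expr [Term [Factor [Prim [Atom x]]] ** [Term [Factor [Prim [Atom x]]] ** [Term [Factor [Prim [Atom lit]]] ** [Term [Factor [Prim [Atom x]]]]]]]]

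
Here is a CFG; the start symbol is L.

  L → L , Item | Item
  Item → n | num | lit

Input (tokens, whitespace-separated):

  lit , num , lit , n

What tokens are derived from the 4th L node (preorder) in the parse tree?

lit

[L [L [L [L [Item lit]] , [Item num]] , [Item lit]] , [Item n]]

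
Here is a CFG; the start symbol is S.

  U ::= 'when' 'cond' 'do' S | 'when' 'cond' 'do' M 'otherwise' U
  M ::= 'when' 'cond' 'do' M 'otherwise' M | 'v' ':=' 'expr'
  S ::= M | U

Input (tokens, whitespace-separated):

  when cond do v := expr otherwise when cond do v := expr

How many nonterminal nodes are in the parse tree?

[S [U when cond do [M v := expr] otherwise [U when cond do [S [M v := expr]]]]]

6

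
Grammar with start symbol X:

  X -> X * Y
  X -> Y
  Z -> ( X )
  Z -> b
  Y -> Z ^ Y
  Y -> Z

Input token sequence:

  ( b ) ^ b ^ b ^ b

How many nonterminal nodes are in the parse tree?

[X [Y [Z ( [X [Y [Z b]]] )] ^ [Y [Z b] ^ [Y [Z b] ^ [Y [Z b]]]]]]

12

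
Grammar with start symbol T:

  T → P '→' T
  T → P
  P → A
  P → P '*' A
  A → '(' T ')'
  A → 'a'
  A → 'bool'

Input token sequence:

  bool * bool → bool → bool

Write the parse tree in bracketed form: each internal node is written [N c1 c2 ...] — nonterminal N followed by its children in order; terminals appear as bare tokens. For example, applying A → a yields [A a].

T
P → T
P * A → T
A * A → T
bool * A → T
bool * bool → T
bool * bool → P → T
bool * bool → A → T
bool * bool → bool → T
bool * bool → bool → P
bool * bool → bool → A
bool * bool → bool → bool

[T [P [P [A bool]] * [A bool]] → [T [P [A bool]] → [T [P [A bool]]]]]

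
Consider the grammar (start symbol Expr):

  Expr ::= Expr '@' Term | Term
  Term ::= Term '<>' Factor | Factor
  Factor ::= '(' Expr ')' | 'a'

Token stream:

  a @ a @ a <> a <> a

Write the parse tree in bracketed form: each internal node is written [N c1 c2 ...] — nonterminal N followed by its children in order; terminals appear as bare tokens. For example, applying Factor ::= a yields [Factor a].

Expr
Expr @ Term
Expr @ Term @ Term
Term @ Term @ Term
Factor @ Term @ Term
a @ Term @ Term
a @ Factor @ Term
a @ a @ Term
a @ a @ Term <> Factor
a @ a @ Term <> Factor <> Factor
a @ a @ Factor <> Factor <> Factor
a @ a @ a <> Factor <> Factor
a @ a @ a <> a <> Factor
a @ a @ a <> a <> a

[Expr [Expr [Expr [Term [Factor a]]] @ [Term [Factor a]]] @ [Term [Term [Term [Factor a]] <> [Factor a]] <> [Factor a]]]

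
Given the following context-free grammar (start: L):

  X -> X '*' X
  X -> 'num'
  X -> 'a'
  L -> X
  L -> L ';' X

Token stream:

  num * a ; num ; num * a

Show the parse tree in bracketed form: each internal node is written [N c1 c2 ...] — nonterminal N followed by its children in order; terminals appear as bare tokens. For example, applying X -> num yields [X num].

L
L ; X
L ; X ; X
X ; X ; X
X * X ; X ; X
num * X ; X ; X
num * a ; X ; X
num * a ; num ; X
num * a ; num ; X * X
num * a ; num ; num * X
num * a ; num ; num * a

[L [L [L [X [X num] * [X a]]] ; [X num]] ; [X [X num] * [X a]]]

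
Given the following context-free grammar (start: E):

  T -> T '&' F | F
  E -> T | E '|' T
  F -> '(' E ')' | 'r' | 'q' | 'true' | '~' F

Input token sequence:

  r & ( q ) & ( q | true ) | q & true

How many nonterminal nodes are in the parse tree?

21

[E [E [T [T [T [F r]] & [F ( [E [T [F q]]] )]] & [F ( [E [E [T [F q]]] | [T [F true]]] )]]] | [T [T [F q]] & [F true]]]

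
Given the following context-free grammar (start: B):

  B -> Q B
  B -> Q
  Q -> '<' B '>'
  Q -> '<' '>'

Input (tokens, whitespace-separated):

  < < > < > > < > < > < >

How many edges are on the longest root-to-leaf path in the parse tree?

5

[B [Q < [B [Q < >] [B [Q < >]]] >] [B [Q < >] [B [Q < >] [B [Q < >]]]]]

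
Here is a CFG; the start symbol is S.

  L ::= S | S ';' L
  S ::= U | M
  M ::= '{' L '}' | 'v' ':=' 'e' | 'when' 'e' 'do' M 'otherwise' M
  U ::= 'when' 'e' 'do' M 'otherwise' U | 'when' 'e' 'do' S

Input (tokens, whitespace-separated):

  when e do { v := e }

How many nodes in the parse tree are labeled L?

1

[S [U when e do [S [M { [L [S [M v := e]]] }]]]]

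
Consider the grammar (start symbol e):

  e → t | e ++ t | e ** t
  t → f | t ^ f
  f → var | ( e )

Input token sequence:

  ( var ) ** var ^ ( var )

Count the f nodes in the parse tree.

[e [e [t [f ( [e [t [f var]]] )]]] ** [t [t [f var]] ^ [f ( [e [t [f var]]] )]]]

5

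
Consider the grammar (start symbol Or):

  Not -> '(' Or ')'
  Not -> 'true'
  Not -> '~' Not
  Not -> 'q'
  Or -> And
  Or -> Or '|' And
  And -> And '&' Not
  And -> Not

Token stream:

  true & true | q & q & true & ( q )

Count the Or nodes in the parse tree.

[Or [Or [And [And [Not true]] & [Not true]]] | [And [And [And [And [Not q]] & [Not q]] & [Not true]] & [Not ( [Or [And [Not q]]] )]]]

3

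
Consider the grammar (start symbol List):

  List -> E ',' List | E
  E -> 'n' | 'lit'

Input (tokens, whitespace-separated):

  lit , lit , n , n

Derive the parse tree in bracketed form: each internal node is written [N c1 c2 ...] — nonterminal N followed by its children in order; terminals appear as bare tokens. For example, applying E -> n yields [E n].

[List [E lit] , [List [E lit] , [List [E n] , [List [E n]]]]]

List
E , List
lit , List
lit , E , List
lit , lit , List
lit , lit , E , List
lit , lit , n , List
lit , lit , n , E
lit , lit , n , n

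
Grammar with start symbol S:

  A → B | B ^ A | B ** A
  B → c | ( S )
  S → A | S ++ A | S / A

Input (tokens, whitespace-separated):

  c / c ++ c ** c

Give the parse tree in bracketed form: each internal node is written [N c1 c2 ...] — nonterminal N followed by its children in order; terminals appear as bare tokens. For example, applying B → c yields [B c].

S
S ++ A
S / A ++ A
A / A ++ A
B / A ++ A
c / A ++ A
c / B ++ A
c / c ++ A
c / c ++ B ** A
c / c ++ c ** A
c / c ++ c ** B
c / c ++ c ** c

[S [S [S [A [B c]]] / [A [B c]]] ++ [A [B c] ** [A [B c]]]]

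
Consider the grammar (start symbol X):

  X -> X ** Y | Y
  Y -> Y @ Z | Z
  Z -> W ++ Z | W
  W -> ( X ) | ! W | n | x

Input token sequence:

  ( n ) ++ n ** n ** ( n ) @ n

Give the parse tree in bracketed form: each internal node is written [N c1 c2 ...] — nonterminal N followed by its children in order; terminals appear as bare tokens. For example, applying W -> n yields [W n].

[X [X [X [Y [Z [W ( [X [Y [Z [W n]]]] )] ++ [Z [W n]]]]] ** [Y [Z [W n]]]] ** [Y [Y [Z [W ( [X [Y [Z [W n]]]] )]]] @ [Z [W n]]]]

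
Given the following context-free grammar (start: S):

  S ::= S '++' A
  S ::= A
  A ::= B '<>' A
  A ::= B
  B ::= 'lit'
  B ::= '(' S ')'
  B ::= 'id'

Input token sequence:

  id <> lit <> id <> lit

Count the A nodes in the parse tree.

[S [A [B id] <> [A [B lit] <> [A [B id] <> [A [B lit]]]]]]

4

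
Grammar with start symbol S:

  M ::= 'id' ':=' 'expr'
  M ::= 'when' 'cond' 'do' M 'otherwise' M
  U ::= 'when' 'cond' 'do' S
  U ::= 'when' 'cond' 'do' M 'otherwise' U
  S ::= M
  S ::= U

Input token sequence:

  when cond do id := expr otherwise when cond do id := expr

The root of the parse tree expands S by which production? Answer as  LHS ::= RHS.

S ::= U

[S [U when cond do [M id := expr] otherwise [U when cond do [S [M id := expr]]]]]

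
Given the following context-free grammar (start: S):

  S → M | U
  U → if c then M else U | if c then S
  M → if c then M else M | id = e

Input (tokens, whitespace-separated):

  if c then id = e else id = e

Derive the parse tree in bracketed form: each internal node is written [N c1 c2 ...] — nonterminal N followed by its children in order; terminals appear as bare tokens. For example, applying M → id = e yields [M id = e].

[S [M if c then [M id = e] else [M id = e]]]

S
M
if c then M else M
if c then id = e else M
if c then id = e else id = e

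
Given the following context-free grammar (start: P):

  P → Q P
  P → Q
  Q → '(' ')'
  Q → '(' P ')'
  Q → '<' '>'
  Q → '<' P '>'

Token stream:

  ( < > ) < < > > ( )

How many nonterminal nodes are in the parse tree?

10

[P [Q ( [P [Q < >]] )] [P [Q < [P [Q < >]] >] [P [Q ( )]]]]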